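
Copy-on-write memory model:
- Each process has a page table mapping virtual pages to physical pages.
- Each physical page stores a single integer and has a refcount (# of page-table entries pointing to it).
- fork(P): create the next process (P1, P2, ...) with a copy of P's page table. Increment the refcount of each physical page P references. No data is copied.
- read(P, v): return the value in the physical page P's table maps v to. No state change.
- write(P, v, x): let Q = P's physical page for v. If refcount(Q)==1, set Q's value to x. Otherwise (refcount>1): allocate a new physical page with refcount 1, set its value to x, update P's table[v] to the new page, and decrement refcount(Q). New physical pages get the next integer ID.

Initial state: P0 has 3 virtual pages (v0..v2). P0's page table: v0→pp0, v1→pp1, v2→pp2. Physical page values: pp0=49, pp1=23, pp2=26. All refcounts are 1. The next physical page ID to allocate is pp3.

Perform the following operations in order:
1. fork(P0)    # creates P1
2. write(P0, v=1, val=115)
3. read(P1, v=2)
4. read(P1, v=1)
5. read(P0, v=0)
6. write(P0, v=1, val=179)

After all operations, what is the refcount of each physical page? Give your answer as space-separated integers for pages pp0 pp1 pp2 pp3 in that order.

Op 1: fork(P0) -> P1. 3 ppages; refcounts: pp0:2 pp1:2 pp2:2
Op 2: write(P0, v1, 115). refcount(pp1)=2>1 -> COPY to pp3. 4 ppages; refcounts: pp0:2 pp1:1 pp2:2 pp3:1
Op 3: read(P1, v2) -> 26. No state change.
Op 4: read(P1, v1) -> 23. No state change.
Op 5: read(P0, v0) -> 49. No state change.
Op 6: write(P0, v1, 179). refcount(pp3)=1 -> write in place. 4 ppages; refcounts: pp0:2 pp1:1 pp2:2 pp3:1

Answer: 2 1 2 1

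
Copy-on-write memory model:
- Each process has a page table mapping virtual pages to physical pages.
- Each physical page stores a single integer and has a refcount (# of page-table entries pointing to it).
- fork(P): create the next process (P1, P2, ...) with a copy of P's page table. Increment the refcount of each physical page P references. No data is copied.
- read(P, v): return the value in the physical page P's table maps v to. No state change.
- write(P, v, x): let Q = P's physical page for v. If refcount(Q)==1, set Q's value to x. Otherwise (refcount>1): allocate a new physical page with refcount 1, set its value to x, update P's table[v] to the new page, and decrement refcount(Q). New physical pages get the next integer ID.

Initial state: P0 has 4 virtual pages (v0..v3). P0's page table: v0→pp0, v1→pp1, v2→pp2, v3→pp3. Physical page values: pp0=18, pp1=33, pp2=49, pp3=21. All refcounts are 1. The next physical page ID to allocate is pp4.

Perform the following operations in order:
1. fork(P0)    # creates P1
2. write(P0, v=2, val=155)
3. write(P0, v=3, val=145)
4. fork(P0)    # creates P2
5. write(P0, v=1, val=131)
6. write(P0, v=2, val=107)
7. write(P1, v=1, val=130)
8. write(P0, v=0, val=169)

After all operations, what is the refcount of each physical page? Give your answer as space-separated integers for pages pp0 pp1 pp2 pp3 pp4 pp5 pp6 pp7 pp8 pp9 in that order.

Answer: 2 1 1 1 1 2 1 1 1 1

Derivation:
Op 1: fork(P0) -> P1. 4 ppages; refcounts: pp0:2 pp1:2 pp2:2 pp3:2
Op 2: write(P0, v2, 155). refcount(pp2)=2>1 -> COPY to pp4. 5 ppages; refcounts: pp0:2 pp1:2 pp2:1 pp3:2 pp4:1
Op 3: write(P0, v3, 145). refcount(pp3)=2>1 -> COPY to pp5. 6 ppages; refcounts: pp0:2 pp1:2 pp2:1 pp3:1 pp4:1 pp5:1
Op 4: fork(P0) -> P2. 6 ppages; refcounts: pp0:3 pp1:3 pp2:1 pp3:1 pp4:2 pp5:2
Op 5: write(P0, v1, 131). refcount(pp1)=3>1 -> COPY to pp6. 7 ppages; refcounts: pp0:3 pp1:2 pp2:1 pp3:1 pp4:2 pp5:2 pp6:1
Op 6: write(P0, v2, 107). refcount(pp4)=2>1 -> COPY to pp7. 8 ppages; refcounts: pp0:3 pp1:2 pp2:1 pp3:1 pp4:1 pp5:2 pp6:1 pp7:1
Op 7: write(P1, v1, 130). refcount(pp1)=2>1 -> COPY to pp8. 9 ppages; refcounts: pp0:3 pp1:1 pp2:1 pp3:1 pp4:1 pp5:2 pp6:1 pp7:1 pp8:1
Op 8: write(P0, v0, 169). refcount(pp0)=3>1 -> COPY to pp9. 10 ppages; refcounts: pp0:2 pp1:1 pp2:1 pp3:1 pp4:1 pp5:2 pp6:1 pp7:1 pp8:1 pp9:1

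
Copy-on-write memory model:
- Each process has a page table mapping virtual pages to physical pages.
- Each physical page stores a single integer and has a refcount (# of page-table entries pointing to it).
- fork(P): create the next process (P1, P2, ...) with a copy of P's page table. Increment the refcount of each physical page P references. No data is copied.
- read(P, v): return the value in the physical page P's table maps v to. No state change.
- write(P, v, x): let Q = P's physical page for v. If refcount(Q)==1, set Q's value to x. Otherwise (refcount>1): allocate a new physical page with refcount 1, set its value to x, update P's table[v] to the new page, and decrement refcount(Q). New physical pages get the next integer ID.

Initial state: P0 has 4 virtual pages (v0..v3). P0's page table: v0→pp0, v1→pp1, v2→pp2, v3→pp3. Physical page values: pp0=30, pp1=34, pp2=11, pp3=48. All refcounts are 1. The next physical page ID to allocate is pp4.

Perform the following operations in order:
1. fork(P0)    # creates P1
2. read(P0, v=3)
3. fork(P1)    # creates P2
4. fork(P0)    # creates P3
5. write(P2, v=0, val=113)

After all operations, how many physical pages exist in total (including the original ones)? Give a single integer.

Answer: 5

Derivation:
Op 1: fork(P0) -> P1. 4 ppages; refcounts: pp0:2 pp1:2 pp2:2 pp3:2
Op 2: read(P0, v3) -> 48. No state change.
Op 3: fork(P1) -> P2. 4 ppages; refcounts: pp0:3 pp1:3 pp2:3 pp3:3
Op 4: fork(P0) -> P3. 4 ppages; refcounts: pp0:4 pp1:4 pp2:4 pp3:4
Op 5: write(P2, v0, 113). refcount(pp0)=4>1 -> COPY to pp4. 5 ppages; refcounts: pp0:3 pp1:4 pp2:4 pp3:4 pp4:1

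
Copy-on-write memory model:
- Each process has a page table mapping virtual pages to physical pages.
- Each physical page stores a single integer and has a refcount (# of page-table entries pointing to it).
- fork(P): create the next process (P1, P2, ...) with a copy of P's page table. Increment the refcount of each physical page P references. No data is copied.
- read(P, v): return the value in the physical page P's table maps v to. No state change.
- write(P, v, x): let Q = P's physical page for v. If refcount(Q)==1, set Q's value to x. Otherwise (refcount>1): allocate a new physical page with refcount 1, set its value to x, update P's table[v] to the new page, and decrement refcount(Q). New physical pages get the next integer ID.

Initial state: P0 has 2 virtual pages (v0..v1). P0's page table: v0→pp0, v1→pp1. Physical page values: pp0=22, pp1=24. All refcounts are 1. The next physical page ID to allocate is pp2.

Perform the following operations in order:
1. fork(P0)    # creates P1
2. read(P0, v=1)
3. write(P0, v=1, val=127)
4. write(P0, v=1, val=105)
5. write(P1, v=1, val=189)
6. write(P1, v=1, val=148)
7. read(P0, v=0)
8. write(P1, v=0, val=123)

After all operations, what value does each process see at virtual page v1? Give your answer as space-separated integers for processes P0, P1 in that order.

Answer: 105 148

Derivation:
Op 1: fork(P0) -> P1. 2 ppages; refcounts: pp0:2 pp1:2
Op 2: read(P0, v1) -> 24. No state change.
Op 3: write(P0, v1, 127). refcount(pp1)=2>1 -> COPY to pp2. 3 ppages; refcounts: pp0:2 pp1:1 pp2:1
Op 4: write(P0, v1, 105). refcount(pp2)=1 -> write in place. 3 ppages; refcounts: pp0:2 pp1:1 pp2:1
Op 5: write(P1, v1, 189). refcount(pp1)=1 -> write in place. 3 ppages; refcounts: pp0:2 pp1:1 pp2:1
Op 6: write(P1, v1, 148). refcount(pp1)=1 -> write in place. 3 ppages; refcounts: pp0:2 pp1:1 pp2:1
Op 7: read(P0, v0) -> 22. No state change.
Op 8: write(P1, v0, 123). refcount(pp0)=2>1 -> COPY to pp3. 4 ppages; refcounts: pp0:1 pp1:1 pp2:1 pp3:1
P0: v1 -> pp2 = 105
P1: v1 -> pp1 = 148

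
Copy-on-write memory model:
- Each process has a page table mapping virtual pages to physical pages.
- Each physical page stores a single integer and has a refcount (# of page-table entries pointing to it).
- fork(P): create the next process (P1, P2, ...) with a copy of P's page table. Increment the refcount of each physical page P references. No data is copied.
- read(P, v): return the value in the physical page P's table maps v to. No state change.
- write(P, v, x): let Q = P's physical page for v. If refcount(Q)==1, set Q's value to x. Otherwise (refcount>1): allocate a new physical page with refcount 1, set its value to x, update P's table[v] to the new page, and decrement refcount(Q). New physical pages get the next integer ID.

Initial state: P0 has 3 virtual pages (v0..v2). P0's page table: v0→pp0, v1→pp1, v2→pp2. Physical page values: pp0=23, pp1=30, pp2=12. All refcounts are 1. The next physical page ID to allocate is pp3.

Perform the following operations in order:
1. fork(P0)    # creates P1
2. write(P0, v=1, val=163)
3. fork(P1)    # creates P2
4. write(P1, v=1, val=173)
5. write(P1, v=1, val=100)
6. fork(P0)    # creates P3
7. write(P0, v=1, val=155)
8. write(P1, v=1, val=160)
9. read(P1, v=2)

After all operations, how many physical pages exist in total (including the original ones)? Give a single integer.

Answer: 6

Derivation:
Op 1: fork(P0) -> P1. 3 ppages; refcounts: pp0:2 pp1:2 pp2:2
Op 2: write(P0, v1, 163). refcount(pp1)=2>1 -> COPY to pp3. 4 ppages; refcounts: pp0:2 pp1:1 pp2:2 pp3:1
Op 3: fork(P1) -> P2. 4 ppages; refcounts: pp0:3 pp1:2 pp2:3 pp3:1
Op 4: write(P1, v1, 173). refcount(pp1)=2>1 -> COPY to pp4. 5 ppages; refcounts: pp0:3 pp1:1 pp2:3 pp3:1 pp4:1
Op 5: write(P1, v1, 100). refcount(pp4)=1 -> write in place. 5 ppages; refcounts: pp0:3 pp1:1 pp2:3 pp3:1 pp4:1
Op 6: fork(P0) -> P3. 5 ppages; refcounts: pp0:4 pp1:1 pp2:4 pp3:2 pp4:1
Op 7: write(P0, v1, 155). refcount(pp3)=2>1 -> COPY to pp5. 6 ppages; refcounts: pp0:4 pp1:1 pp2:4 pp3:1 pp4:1 pp5:1
Op 8: write(P1, v1, 160). refcount(pp4)=1 -> write in place. 6 ppages; refcounts: pp0:4 pp1:1 pp2:4 pp3:1 pp4:1 pp5:1
Op 9: read(P1, v2) -> 12. No state change.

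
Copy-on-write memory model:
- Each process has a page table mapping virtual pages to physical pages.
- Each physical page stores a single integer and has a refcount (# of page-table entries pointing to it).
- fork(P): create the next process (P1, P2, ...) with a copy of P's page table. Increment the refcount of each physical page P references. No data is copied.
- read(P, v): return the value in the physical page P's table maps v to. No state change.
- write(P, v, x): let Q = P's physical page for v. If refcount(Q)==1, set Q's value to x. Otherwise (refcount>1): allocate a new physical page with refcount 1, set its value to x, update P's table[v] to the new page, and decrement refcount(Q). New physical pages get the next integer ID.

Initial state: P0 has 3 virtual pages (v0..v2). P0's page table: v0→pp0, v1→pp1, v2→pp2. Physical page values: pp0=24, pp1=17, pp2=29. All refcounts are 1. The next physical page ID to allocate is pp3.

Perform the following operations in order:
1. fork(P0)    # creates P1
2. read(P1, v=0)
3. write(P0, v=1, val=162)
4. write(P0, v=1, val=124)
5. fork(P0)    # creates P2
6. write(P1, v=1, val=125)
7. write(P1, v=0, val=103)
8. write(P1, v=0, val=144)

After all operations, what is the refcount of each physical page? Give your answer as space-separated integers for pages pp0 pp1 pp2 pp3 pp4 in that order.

Answer: 2 1 3 2 1

Derivation:
Op 1: fork(P0) -> P1. 3 ppages; refcounts: pp0:2 pp1:2 pp2:2
Op 2: read(P1, v0) -> 24. No state change.
Op 3: write(P0, v1, 162). refcount(pp1)=2>1 -> COPY to pp3. 4 ppages; refcounts: pp0:2 pp1:1 pp2:2 pp3:1
Op 4: write(P0, v1, 124). refcount(pp3)=1 -> write in place. 4 ppages; refcounts: pp0:2 pp1:1 pp2:2 pp3:1
Op 5: fork(P0) -> P2. 4 ppages; refcounts: pp0:3 pp1:1 pp2:3 pp3:2
Op 6: write(P1, v1, 125). refcount(pp1)=1 -> write in place. 4 ppages; refcounts: pp0:3 pp1:1 pp2:3 pp3:2
Op 7: write(P1, v0, 103). refcount(pp0)=3>1 -> COPY to pp4. 5 ppages; refcounts: pp0:2 pp1:1 pp2:3 pp3:2 pp4:1
Op 8: write(P1, v0, 144). refcount(pp4)=1 -> write in place. 5 ppages; refcounts: pp0:2 pp1:1 pp2:3 pp3:2 pp4:1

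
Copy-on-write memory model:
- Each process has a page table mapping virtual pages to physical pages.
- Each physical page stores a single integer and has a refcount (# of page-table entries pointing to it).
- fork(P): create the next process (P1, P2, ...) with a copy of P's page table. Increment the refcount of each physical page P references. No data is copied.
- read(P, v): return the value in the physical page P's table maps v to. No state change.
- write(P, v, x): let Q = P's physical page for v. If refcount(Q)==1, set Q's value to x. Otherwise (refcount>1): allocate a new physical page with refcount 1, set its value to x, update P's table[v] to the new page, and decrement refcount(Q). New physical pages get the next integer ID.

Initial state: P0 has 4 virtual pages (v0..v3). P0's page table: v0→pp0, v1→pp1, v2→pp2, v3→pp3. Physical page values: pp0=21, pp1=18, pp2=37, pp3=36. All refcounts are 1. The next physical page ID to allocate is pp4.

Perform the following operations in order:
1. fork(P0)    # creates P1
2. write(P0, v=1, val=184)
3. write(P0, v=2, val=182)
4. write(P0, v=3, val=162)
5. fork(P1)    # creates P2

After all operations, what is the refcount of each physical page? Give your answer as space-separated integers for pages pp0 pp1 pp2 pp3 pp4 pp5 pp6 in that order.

Op 1: fork(P0) -> P1. 4 ppages; refcounts: pp0:2 pp1:2 pp2:2 pp3:2
Op 2: write(P0, v1, 184). refcount(pp1)=2>1 -> COPY to pp4. 5 ppages; refcounts: pp0:2 pp1:1 pp2:2 pp3:2 pp4:1
Op 3: write(P0, v2, 182). refcount(pp2)=2>1 -> COPY to pp5. 6 ppages; refcounts: pp0:2 pp1:1 pp2:1 pp3:2 pp4:1 pp5:1
Op 4: write(P0, v3, 162). refcount(pp3)=2>1 -> COPY to pp6. 7 ppages; refcounts: pp0:2 pp1:1 pp2:1 pp3:1 pp4:1 pp5:1 pp6:1
Op 5: fork(P1) -> P2. 7 ppages; refcounts: pp0:3 pp1:2 pp2:2 pp3:2 pp4:1 pp5:1 pp6:1

Answer: 3 2 2 2 1 1 1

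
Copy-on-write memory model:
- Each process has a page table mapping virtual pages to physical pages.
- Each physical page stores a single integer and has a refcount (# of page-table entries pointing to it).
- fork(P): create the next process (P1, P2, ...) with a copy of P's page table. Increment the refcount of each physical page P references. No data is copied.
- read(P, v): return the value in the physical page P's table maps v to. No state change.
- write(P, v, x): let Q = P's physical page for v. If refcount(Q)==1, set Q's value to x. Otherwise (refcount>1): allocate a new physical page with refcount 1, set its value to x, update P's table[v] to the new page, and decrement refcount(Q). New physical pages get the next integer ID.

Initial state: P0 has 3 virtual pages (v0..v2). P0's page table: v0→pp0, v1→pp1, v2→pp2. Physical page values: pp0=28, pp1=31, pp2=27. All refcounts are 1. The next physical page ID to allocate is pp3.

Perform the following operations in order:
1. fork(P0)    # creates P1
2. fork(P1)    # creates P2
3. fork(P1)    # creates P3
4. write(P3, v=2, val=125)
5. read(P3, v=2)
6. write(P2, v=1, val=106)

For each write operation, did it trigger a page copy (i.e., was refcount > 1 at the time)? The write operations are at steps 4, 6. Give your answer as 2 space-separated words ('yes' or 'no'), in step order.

Op 1: fork(P0) -> P1. 3 ppages; refcounts: pp0:2 pp1:2 pp2:2
Op 2: fork(P1) -> P2. 3 ppages; refcounts: pp0:3 pp1:3 pp2:3
Op 3: fork(P1) -> P3. 3 ppages; refcounts: pp0:4 pp1:4 pp2:4
Op 4: write(P3, v2, 125). refcount(pp2)=4>1 -> COPY to pp3. 4 ppages; refcounts: pp0:4 pp1:4 pp2:3 pp3:1
Op 5: read(P3, v2) -> 125. No state change.
Op 6: write(P2, v1, 106). refcount(pp1)=4>1 -> COPY to pp4. 5 ppages; refcounts: pp0:4 pp1:3 pp2:3 pp3:1 pp4:1

yes yes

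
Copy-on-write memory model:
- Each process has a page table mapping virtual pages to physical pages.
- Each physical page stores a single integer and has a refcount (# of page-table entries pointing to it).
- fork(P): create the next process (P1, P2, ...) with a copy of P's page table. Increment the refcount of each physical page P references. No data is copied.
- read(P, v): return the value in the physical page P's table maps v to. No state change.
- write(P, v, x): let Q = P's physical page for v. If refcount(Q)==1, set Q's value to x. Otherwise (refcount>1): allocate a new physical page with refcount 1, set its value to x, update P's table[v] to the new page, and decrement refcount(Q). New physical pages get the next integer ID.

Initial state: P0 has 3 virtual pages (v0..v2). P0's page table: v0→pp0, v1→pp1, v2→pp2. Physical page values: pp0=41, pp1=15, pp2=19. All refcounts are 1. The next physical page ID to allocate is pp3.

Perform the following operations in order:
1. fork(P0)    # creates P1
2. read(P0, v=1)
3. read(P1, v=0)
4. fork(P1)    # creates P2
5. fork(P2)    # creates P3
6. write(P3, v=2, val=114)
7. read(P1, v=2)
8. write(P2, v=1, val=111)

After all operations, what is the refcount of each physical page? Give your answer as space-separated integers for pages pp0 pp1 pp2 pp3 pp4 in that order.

Op 1: fork(P0) -> P1. 3 ppages; refcounts: pp0:2 pp1:2 pp2:2
Op 2: read(P0, v1) -> 15. No state change.
Op 3: read(P1, v0) -> 41. No state change.
Op 4: fork(P1) -> P2. 3 ppages; refcounts: pp0:3 pp1:3 pp2:3
Op 5: fork(P2) -> P3. 3 ppages; refcounts: pp0:4 pp1:4 pp2:4
Op 6: write(P3, v2, 114). refcount(pp2)=4>1 -> COPY to pp3. 4 ppages; refcounts: pp0:4 pp1:4 pp2:3 pp3:1
Op 7: read(P1, v2) -> 19. No state change.
Op 8: write(P2, v1, 111). refcount(pp1)=4>1 -> COPY to pp4. 5 ppages; refcounts: pp0:4 pp1:3 pp2:3 pp3:1 pp4:1

Answer: 4 3 3 1 1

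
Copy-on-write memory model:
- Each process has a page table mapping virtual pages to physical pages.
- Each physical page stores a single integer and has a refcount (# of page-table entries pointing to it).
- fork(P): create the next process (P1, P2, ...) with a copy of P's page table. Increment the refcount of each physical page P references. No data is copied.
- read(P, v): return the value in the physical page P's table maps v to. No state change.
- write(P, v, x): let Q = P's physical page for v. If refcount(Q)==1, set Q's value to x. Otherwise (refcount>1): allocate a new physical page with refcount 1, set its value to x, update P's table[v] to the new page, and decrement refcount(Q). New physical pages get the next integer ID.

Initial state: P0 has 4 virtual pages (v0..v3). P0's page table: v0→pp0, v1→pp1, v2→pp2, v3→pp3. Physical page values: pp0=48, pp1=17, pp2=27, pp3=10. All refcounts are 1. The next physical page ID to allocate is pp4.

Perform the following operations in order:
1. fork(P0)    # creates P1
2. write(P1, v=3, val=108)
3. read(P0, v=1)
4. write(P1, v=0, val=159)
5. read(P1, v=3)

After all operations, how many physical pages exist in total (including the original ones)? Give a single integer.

Op 1: fork(P0) -> P1. 4 ppages; refcounts: pp0:2 pp1:2 pp2:2 pp3:2
Op 2: write(P1, v3, 108). refcount(pp3)=2>1 -> COPY to pp4. 5 ppages; refcounts: pp0:2 pp1:2 pp2:2 pp3:1 pp4:1
Op 3: read(P0, v1) -> 17. No state change.
Op 4: write(P1, v0, 159). refcount(pp0)=2>1 -> COPY to pp5. 6 ppages; refcounts: pp0:1 pp1:2 pp2:2 pp3:1 pp4:1 pp5:1
Op 5: read(P1, v3) -> 108. No state change.

Answer: 6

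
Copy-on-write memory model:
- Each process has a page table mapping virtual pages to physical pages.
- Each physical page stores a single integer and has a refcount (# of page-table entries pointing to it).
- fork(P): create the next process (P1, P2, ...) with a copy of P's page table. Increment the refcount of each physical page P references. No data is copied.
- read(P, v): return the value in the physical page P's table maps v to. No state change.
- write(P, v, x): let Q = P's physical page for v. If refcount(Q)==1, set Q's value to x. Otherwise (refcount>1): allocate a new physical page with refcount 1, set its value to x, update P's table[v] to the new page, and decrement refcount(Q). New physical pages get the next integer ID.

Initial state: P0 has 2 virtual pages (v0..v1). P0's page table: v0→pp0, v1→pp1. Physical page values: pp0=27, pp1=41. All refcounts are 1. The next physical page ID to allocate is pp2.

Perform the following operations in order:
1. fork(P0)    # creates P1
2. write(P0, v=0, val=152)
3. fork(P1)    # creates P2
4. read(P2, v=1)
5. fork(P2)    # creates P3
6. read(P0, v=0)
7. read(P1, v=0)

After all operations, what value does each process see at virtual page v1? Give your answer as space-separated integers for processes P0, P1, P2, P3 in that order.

Answer: 41 41 41 41

Derivation:
Op 1: fork(P0) -> P1. 2 ppages; refcounts: pp0:2 pp1:2
Op 2: write(P0, v0, 152). refcount(pp0)=2>1 -> COPY to pp2. 3 ppages; refcounts: pp0:1 pp1:2 pp2:1
Op 3: fork(P1) -> P2. 3 ppages; refcounts: pp0:2 pp1:3 pp2:1
Op 4: read(P2, v1) -> 41. No state change.
Op 5: fork(P2) -> P3. 3 ppages; refcounts: pp0:3 pp1:4 pp2:1
Op 6: read(P0, v0) -> 152. No state change.
Op 7: read(P1, v0) -> 27. No state change.
P0: v1 -> pp1 = 41
P1: v1 -> pp1 = 41
P2: v1 -> pp1 = 41
P3: v1 -> pp1 = 41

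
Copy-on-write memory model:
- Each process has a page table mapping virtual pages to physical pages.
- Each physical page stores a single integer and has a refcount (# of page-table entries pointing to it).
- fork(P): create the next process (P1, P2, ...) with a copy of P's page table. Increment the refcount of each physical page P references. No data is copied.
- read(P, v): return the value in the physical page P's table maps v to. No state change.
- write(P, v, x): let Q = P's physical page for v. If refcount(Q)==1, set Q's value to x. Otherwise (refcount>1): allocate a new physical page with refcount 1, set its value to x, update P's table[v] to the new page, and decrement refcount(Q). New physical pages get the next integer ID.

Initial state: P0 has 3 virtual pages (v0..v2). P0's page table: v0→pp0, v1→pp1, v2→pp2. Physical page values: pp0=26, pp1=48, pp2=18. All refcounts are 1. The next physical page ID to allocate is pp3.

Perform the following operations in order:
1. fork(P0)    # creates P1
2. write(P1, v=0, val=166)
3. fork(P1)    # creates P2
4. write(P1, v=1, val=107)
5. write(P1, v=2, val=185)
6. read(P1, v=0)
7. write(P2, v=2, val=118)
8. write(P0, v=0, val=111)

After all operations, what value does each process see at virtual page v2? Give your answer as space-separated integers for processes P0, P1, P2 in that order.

Answer: 18 185 118

Derivation:
Op 1: fork(P0) -> P1. 3 ppages; refcounts: pp0:2 pp1:2 pp2:2
Op 2: write(P1, v0, 166). refcount(pp0)=2>1 -> COPY to pp3. 4 ppages; refcounts: pp0:1 pp1:2 pp2:2 pp3:1
Op 3: fork(P1) -> P2. 4 ppages; refcounts: pp0:1 pp1:3 pp2:3 pp3:2
Op 4: write(P1, v1, 107). refcount(pp1)=3>1 -> COPY to pp4. 5 ppages; refcounts: pp0:1 pp1:2 pp2:3 pp3:2 pp4:1
Op 5: write(P1, v2, 185). refcount(pp2)=3>1 -> COPY to pp5. 6 ppages; refcounts: pp0:1 pp1:2 pp2:2 pp3:2 pp4:1 pp5:1
Op 6: read(P1, v0) -> 166. No state change.
Op 7: write(P2, v2, 118). refcount(pp2)=2>1 -> COPY to pp6. 7 ppages; refcounts: pp0:1 pp1:2 pp2:1 pp3:2 pp4:1 pp5:1 pp6:1
Op 8: write(P0, v0, 111). refcount(pp0)=1 -> write in place. 7 ppages; refcounts: pp0:1 pp1:2 pp2:1 pp3:2 pp4:1 pp5:1 pp6:1
P0: v2 -> pp2 = 18
P1: v2 -> pp5 = 185
P2: v2 -> pp6 = 118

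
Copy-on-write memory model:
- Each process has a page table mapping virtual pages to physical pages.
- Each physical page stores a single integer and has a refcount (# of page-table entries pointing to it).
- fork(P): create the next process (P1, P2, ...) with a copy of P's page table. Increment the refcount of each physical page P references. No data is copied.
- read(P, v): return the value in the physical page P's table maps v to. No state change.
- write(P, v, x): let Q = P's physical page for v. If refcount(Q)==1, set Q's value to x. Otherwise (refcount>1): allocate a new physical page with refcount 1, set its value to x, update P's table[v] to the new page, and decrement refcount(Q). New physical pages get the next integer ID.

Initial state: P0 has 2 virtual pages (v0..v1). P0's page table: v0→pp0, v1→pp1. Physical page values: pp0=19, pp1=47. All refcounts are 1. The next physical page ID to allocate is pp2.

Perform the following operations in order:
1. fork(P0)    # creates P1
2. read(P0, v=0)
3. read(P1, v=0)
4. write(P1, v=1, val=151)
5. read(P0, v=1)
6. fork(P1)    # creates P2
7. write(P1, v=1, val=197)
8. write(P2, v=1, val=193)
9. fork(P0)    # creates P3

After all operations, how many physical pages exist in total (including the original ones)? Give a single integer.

Op 1: fork(P0) -> P1. 2 ppages; refcounts: pp0:2 pp1:2
Op 2: read(P0, v0) -> 19. No state change.
Op 3: read(P1, v0) -> 19. No state change.
Op 4: write(P1, v1, 151). refcount(pp1)=2>1 -> COPY to pp2. 3 ppages; refcounts: pp0:2 pp1:1 pp2:1
Op 5: read(P0, v1) -> 47. No state change.
Op 6: fork(P1) -> P2. 3 ppages; refcounts: pp0:3 pp1:1 pp2:2
Op 7: write(P1, v1, 197). refcount(pp2)=2>1 -> COPY to pp3. 4 ppages; refcounts: pp0:3 pp1:1 pp2:1 pp3:1
Op 8: write(P2, v1, 193). refcount(pp2)=1 -> write in place. 4 ppages; refcounts: pp0:3 pp1:1 pp2:1 pp3:1
Op 9: fork(P0) -> P3. 4 ppages; refcounts: pp0:4 pp1:2 pp2:1 pp3:1

Answer: 4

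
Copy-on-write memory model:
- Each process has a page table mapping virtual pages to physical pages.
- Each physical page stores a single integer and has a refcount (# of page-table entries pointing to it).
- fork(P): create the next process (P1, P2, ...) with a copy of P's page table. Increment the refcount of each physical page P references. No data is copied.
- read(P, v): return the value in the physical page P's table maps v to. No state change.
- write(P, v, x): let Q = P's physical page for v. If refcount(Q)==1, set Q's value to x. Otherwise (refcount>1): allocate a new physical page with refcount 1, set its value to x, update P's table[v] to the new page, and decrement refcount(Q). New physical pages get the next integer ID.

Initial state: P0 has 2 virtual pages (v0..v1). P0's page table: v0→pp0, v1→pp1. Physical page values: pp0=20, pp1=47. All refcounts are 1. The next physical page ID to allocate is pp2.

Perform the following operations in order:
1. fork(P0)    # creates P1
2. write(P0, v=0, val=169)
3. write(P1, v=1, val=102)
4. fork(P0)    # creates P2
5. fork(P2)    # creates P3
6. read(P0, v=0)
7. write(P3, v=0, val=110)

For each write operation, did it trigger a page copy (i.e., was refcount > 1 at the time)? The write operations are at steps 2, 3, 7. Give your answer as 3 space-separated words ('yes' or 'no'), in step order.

Op 1: fork(P0) -> P1. 2 ppages; refcounts: pp0:2 pp1:2
Op 2: write(P0, v0, 169). refcount(pp0)=2>1 -> COPY to pp2. 3 ppages; refcounts: pp0:1 pp1:2 pp2:1
Op 3: write(P1, v1, 102). refcount(pp1)=2>1 -> COPY to pp3. 4 ppages; refcounts: pp0:1 pp1:1 pp2:1 pp3:1
Op 4: fork(P0) -> P2. 4 ppages; refcounts: pp0:1 pp1:2 pp2:2 pp3:1
Op 5: fork(P2) -> P3. 4 ppages; refcounts: pp0:1 pp1:3 pp2:3 pp3:1
Op 6: read(P0, v0) -> 169. No state change.
Op 7: write(P3, v0, 110). refcount(pp2)=3>1 -> COPY to pp4. 5 ppages; refcounts: pp0:1 pp1:3 pp2:2 pp3:1 pp4:1

yes yes yes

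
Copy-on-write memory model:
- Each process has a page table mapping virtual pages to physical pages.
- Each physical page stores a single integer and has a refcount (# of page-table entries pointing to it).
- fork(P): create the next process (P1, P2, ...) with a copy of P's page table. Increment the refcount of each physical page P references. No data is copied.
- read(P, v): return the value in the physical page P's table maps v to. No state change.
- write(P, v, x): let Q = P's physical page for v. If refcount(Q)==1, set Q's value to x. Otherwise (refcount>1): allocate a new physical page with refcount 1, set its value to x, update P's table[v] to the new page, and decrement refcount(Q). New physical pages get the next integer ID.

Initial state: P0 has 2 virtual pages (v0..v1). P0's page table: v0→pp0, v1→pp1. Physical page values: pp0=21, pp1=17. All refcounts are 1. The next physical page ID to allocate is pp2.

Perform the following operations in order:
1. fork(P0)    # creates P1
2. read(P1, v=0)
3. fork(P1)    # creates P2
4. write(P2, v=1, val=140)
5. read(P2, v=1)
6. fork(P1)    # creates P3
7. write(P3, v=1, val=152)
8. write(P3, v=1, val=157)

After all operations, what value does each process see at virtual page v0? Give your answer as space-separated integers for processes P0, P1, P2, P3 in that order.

Answer: 21 21 21 21

Derivation:
Op 1: fork(P0) -> P1. 2 ppages; refcounts: pp0:2 pp1:2
Op 2: read(P1, v0) -> 21. No state change.
Op 3: fork(P1) -> P2. 2 ppages; refcounts: pp0:3 pp1:3
Op 4: write(P2, v1, 140). refcount(pp1)=3>1 -> COPY to pp2. 3 ppages; refcounts: pp0:3 pp1:2 pp2:1
Op 5: read(P2, v1) -> 140. No state change.
Op 6: fork(P1) -> P3. 3 ppages; refcounts: pp0:4 pp1:3 pp2:1
Op 7: write(P3, v1, 152). refcount(pp1)=3>1 -> COPY to pp3. 4 ppages; refcounts: pp0:4 pp1:2 pp2:1 pp3:1
Op 8: write(P3, v1, 157). refcount(pp3)=1 -> write in place. 4 ppages; refcounts: pp0:4 pp1:2 pp2:1 pp3:1
P0: v0 -> pp0 = 21
P1: v0 -> pp0 = 21
P2: v0 -> pp0 = 21
P3: v0 -> pp0 = 21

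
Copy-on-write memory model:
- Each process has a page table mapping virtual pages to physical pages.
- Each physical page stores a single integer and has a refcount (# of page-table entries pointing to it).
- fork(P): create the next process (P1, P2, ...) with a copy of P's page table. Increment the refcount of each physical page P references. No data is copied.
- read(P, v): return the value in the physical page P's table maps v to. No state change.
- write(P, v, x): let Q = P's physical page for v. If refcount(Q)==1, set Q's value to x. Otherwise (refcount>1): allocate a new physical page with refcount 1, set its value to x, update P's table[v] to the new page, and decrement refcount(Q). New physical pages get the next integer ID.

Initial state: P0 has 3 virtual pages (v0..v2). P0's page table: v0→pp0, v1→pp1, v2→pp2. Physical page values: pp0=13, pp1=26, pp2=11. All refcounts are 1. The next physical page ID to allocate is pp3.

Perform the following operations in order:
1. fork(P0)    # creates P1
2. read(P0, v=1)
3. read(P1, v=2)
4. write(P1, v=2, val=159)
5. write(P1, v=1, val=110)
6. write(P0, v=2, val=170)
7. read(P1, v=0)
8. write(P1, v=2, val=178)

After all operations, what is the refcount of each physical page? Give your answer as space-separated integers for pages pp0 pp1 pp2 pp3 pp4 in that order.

Answer: 2 1 1 1 1

Derivation:
Op 1: fork(P0) -> P1. 3 ppages; refcounts: pp0:2 pp1:2 pp2:2
Op 2: read(P0, v1) -> 26. No state change.
Op 3: read(P1, v2) -> 11. No state change.
Op 4: write(P1, v2, 159). refcount(pp2)=2>1 -> COPY to pp3. 4 ppages; refcounts: pp0:2 pp1:2 pp2:1 pp3:1
Op 5: write(P1, v1, 110). refcount(pp1)=2>1 -> COPY to pp4. 5 ppages; refcounts: pp0:2 pp1:1 pp2:1 pp3:1 pp4:1
Op 6: write(P0, v2, 170). refcount(pp2)=1 -> write in place. 5 ppages; refcounts: pp0:2 pp1:1 pp2:1 pp3:1 pp4:1
Op 7: read(P1, v0) -> 13. No state change.
Op 8: write(P1, v2, 178). refcount(pp3)=1 -> write in place. 5 ppages; refcounts: pp0:2 pp1:1 pp2:1 pp3:1 pp4:1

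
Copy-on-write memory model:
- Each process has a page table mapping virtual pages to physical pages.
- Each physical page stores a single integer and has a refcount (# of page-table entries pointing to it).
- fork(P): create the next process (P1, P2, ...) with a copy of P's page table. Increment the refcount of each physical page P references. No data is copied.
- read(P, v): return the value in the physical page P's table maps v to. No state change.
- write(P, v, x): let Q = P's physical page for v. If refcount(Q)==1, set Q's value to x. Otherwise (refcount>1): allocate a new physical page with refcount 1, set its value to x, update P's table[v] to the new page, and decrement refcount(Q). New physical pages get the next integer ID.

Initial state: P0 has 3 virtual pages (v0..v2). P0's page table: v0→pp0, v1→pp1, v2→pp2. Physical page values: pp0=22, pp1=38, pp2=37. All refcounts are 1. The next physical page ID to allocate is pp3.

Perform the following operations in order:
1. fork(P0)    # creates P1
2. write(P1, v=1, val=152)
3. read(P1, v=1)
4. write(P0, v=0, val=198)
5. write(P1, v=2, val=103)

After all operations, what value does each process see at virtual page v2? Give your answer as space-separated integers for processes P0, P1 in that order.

Answer: 37 103

Derivation:
Op 1: fork(P0) -> P1. 3 ppages; refcounts: pp0:2 pp1:2 pp2:2
Op 2: write(P1, v1, 152). refcount(pp1)=2>1 -> COPY to pp3. 4 ppages; refcounts: pp0:2 pp1:1 pp2:2 pp3:1
Op 3: read(P1, v1) -> 152. No state change.
Op 4: write(P0, v0, 198). refcount(pp0)=2>1 -> COPY to pp4. 5 ppages; refcounts: pp0:1 pp1:1 pp2:2 pp3:1 pp4:1
Op 5: write(P1, v2, 103). refcount(pp2)=2>1 -> COPY to pp5. 6 ppages; refcounts: pp0:1 pp1:1 pp2:1 pp3:1 pp4:1 pp5:1
P0: v2 -> pp2 = 37
P1: v2 -> pp5 = 103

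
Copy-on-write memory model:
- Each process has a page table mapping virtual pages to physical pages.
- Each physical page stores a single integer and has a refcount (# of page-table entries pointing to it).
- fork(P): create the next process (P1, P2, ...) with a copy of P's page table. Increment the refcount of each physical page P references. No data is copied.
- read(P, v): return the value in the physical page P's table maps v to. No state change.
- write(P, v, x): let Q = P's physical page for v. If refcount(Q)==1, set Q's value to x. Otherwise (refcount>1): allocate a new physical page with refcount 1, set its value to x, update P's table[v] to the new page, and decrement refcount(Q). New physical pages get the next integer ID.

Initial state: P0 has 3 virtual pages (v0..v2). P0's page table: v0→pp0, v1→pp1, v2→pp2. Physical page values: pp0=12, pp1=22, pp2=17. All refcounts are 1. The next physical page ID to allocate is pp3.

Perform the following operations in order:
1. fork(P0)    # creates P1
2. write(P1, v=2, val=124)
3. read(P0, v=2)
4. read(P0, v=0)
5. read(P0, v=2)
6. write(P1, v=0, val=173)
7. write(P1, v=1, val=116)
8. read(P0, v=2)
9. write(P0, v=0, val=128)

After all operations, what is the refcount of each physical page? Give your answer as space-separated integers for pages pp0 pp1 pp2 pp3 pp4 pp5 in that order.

Op 1: fork(P0) -> P1. 3 ppages; refcounts: pp0:2 pp1:2 pp2:2
Op 2: write(P1, v2, 124). refcount(pp2)=2>1 -> COPY to pp3. 4 ppages; refcounts: pp0:2 pp1:2 pp2:1 pp3:1
Op 3: read(P0, v2) -> 17. No state change.
Op 4: read(P0, v0) -> 12. No state change.
Op 5: read(P0, v2) -> 17. No state change.
Op 6: write(P1, v0, 173). refcount(pp0)=2>1 -> COPY to pp4. 5 ppages; refcounts: pp0:1 pp1:2 pp2:1 pp3:1 pp4:1
Op 7: write(P1, v1, 116). refcount(pp1)=2>1 -> COPY to pp5. 6 ppages; refcounts: pp0:1 pp1:1 pp2:1 pp3:1 pp4:1 pp5:1
Op 8: read(P0, v2) -> 17. No state change.
Op 9: write(P0, v0, 128). refcount(pp0)=1 -> write in place. 6 ppages; refcounts: pp0:1 pp1:1 pp2:1 pp3:1 pp4:1 pp5:1

Answer: 1 1 1 1 1 1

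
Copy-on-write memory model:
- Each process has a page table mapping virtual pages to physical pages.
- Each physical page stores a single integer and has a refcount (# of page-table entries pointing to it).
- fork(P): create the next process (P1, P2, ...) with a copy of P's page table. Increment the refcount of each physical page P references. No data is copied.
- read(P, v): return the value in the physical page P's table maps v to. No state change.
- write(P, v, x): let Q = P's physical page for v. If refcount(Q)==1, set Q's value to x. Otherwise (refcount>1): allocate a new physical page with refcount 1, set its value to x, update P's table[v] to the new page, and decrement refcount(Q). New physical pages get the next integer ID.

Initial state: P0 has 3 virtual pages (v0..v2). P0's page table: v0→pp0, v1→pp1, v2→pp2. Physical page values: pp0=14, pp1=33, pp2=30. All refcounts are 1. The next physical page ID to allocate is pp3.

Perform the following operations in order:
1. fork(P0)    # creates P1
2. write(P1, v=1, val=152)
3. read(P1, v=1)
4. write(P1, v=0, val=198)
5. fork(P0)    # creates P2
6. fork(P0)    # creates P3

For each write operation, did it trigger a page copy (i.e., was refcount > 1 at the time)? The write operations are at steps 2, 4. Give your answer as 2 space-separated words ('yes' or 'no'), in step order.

Op 1: fork(P0) -> P1. 3 ppages; refcounts: pp0:2 pp1:2 pp2:2
Op 2: write(P1, v1, 152). refcount(pp1)=2>1 -> COPY to pp3. 4 ppages; refcounts: pp0:2 pp1:1 pp2:2 pp3:1
Op 3: read(P1, v1) -> 152. No state change.
Op 4: write(P1, v0, 198). refcount(pp0)=2>1 -> COPY to pp4. 5 ppages; refcounts: pp0:1 pp1:1 pp2:2 pp3:1 pp4:1
Op 5: fork(P0) -> P2. 5 ppages; refcounts: pp0:2 pp1:2 pp2:3 pp3:1 pp4:1
Op 6: fork(P0) -> P3. 5 ppages; refcounts: pp0:3 pp1:3 pp2:4 pp3:1 pp4:1

yes yes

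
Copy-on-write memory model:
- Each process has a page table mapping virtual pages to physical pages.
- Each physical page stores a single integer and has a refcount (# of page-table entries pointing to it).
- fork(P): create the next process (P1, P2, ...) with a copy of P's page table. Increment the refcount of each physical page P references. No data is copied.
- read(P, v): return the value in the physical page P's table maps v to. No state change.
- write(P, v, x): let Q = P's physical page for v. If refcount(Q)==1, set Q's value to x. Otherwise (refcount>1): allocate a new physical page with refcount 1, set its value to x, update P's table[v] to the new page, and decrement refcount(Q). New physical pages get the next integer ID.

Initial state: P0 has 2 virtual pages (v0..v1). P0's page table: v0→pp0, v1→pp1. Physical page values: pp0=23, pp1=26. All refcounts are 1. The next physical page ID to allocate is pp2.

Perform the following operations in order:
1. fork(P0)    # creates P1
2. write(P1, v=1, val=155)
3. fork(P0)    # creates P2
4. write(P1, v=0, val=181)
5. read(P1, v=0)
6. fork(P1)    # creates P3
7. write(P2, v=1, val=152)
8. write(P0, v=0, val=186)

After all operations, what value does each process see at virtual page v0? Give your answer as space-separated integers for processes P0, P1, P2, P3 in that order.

Op 1: fork(P0) -> P1. 2 ppages; refcounts: pp0:2 pp1:2
Op 2: write(P1, v1, 155). refcount(pp1)=2>1 -> COPY to pp2. 3 ppages; refcounts: pp0:2 pp1:1 pp2:1
Op 3: fork(P0) -> P2. 3 ppages; refcounts: pp0:3 pp1:2 pp2:1
Op 4: write(P1, v0, 181). refcount(pp0)=3>1 -> COPY to pp3. 4 ppages; refcounts: pp0:2 pp1:2 pp2:1 pp3:1
Op 5: read(P1, v0) -> 181. No state change.
Op 6: fork(P1) -> P3. 4 ppages; refcounts: pp0:2 pp1:2 pp2:2 pp3:2
Op 7: write(P2, v1, 152). refcount(pp1)=2>1 -> COPY to pp4. 5 ppages; refcounts: pp0:2 pp1:1 pp2:2 pp3:2 pp4:1
Op 8: write(P0, v0, 186). refcount(pp0)=2>1 -> COPY to pp5. 6 ppages; refcounts: pp0:1 pp1:1 pp2:2 pp3:2 pp4:1 pp5:1
P0: v0 -> pp5 = 186
P1: v0 -> pp3 = 181
P2: v0 -> pp0 = 23
P3: v0 -> pp3 = 181

Answer: 186 181 23 181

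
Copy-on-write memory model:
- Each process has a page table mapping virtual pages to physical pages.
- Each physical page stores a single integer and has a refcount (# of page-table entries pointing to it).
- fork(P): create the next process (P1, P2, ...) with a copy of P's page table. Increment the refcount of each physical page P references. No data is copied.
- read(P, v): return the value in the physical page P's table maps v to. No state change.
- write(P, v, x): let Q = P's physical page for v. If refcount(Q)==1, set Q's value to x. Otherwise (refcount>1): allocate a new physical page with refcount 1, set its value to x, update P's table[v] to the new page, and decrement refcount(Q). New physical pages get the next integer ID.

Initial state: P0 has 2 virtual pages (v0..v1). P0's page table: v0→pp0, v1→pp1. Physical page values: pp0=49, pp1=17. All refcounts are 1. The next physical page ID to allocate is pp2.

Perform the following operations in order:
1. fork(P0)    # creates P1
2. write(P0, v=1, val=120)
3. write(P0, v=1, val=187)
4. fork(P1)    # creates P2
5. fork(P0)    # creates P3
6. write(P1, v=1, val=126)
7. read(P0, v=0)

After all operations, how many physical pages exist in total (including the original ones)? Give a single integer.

Op 1: fork(P0) -> P1. 2 ppages; refcounts: pp0:2 pp1:2
Op 2: write(P0, v1, 120). refcount(pp1)=2>1 -> COPY to pp2. 3 ppages; refcounts: pp0:2 pp1:1 pp2:1
Op 3: write(P0, v1, 187). refcount(pp2)=1 -> write in place. 3 ppages; refcounts: pp0:2 pp1:1 pp2:1
Op 4: fork(P1) -> P2. 3 ppages; refcounts: pp0:3 pp1:2 pp2:1
Op 5: fork(P0) -> P3. 3 ppages; refcounts: pp0:4 pp1:2 pp2:2
Op 6: write(P1, v1, 126). refcount(pp1)=2>1 -> COPY to pp3. 4 ppages; refcounts: pp0:4 pp1:1 pp2:2 pp3:1
Op 7: read(P0, v0) -> 49. No state change.

Answer: 4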